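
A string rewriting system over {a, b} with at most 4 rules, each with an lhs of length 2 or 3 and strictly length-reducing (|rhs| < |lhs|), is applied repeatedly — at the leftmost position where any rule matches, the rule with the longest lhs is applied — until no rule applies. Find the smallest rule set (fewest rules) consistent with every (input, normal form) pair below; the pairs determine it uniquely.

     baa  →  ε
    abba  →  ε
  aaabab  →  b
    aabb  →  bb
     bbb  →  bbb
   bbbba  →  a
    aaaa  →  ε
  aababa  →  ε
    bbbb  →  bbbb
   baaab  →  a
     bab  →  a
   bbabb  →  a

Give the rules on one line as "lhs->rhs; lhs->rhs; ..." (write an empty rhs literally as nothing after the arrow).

  | baa => aa => ε
  | abba => aba => aa => ε
  | aaabab => abab => aab => b
  | aabb => bb

aa->; ab->a; ba->a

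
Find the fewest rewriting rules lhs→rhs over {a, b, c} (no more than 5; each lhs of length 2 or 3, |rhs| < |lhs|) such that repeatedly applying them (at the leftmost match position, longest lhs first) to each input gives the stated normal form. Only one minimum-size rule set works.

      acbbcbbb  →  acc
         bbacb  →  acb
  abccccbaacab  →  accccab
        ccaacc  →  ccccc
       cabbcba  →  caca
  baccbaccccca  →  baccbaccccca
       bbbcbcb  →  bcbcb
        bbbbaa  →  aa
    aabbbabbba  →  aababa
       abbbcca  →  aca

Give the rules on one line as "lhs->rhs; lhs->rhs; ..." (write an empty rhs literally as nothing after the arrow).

aac->cc; bb->; bbc->cb; bcc->c

  | acbbcbbb => accbbbb => accbb => acc
  | bbacb => acb
  | abccccbaacab => acccbaacab => acccbccab => accccab
  | ccaacc => ccccc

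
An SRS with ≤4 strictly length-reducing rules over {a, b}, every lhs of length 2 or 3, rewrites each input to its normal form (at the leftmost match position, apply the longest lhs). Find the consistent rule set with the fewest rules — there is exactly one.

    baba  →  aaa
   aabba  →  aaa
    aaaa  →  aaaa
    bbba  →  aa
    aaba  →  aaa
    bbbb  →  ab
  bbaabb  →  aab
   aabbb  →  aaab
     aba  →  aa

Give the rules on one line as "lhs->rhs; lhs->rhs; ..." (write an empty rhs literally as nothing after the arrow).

ba->a; bab->aa; bb->b; bbb->ab

  | baba => aaa
  | aabba => aaba => aaa
  | aaaa
  | bbba => aba => aa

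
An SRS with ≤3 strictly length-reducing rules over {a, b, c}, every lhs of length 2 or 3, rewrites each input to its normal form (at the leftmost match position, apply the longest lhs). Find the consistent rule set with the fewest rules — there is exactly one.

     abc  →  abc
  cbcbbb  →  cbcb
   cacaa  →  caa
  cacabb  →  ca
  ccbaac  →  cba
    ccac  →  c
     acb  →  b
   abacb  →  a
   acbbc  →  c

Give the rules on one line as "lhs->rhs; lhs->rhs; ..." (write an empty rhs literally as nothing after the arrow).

ac->; bb->; cc->c

  | abc
  | cbcbbb => cbcb
  | cacaa => caa
  | cacabb => cabb => ca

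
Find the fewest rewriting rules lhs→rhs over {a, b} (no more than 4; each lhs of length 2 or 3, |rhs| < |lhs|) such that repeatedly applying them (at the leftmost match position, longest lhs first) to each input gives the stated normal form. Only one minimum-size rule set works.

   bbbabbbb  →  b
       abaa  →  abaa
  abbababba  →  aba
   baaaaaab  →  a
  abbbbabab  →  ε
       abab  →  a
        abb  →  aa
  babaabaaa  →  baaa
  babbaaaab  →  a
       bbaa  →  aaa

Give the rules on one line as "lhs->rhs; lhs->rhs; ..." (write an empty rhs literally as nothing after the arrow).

  | bbbabbbb => ababbbb => abbb => aab => b
  | abaa
  | abbababba => aaababba => ababba => aba
  | baaaaaab => baaaab => baab => bb => a

aab->b; bab->; bb->a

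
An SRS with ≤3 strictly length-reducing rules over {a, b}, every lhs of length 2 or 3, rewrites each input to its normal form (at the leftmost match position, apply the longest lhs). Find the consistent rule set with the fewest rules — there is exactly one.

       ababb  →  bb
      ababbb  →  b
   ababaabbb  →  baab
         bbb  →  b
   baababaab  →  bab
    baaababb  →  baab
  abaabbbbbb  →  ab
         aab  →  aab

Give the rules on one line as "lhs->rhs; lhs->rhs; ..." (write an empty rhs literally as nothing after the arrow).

aba->; abb->ab; bbb->b

  | ababb => bb
  | ababbb => bbb => b
  | ababaabbb => baabbb => baabb => baab
  | bbb => b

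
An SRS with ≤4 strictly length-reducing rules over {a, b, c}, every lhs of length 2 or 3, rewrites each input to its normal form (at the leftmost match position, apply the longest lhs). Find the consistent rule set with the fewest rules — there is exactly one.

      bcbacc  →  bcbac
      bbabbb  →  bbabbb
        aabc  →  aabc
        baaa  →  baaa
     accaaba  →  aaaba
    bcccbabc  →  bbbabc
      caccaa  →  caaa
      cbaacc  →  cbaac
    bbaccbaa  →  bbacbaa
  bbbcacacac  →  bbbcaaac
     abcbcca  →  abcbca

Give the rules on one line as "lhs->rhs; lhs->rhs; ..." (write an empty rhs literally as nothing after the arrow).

  | bcbacc => bcbac
  | bbabbb
  | aabc
  | baaa

aca->aa; cc->c; ccc->b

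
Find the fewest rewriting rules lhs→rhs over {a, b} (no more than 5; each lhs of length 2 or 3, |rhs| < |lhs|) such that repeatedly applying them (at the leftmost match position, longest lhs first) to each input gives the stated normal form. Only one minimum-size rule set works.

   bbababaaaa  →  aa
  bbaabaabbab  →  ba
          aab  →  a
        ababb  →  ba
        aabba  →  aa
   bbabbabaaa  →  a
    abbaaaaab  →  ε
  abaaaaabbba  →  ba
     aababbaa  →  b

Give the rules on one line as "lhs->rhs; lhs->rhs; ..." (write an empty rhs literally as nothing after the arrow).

aaa->b; ab->; abb->ba; bbb->a

  | bbababaaaa => bbabaaaa => bbaaaa => bbba => aa
  | bbaabaabbab => bbaaabbab => bbbbbab => abbab => baab => ba
  | aab => a
  | ababb => abb => ba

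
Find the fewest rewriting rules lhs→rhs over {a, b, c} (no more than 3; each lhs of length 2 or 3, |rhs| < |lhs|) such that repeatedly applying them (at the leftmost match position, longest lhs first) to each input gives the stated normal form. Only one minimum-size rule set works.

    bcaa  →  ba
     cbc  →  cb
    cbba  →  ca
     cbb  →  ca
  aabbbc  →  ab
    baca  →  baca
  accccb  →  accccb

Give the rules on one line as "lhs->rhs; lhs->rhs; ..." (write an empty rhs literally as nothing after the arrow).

aa->a; bb->a; bc->b

  | bcaa => baa => ba
  | cbc => cb
  | cbba => caa => ca
  | cbb => ca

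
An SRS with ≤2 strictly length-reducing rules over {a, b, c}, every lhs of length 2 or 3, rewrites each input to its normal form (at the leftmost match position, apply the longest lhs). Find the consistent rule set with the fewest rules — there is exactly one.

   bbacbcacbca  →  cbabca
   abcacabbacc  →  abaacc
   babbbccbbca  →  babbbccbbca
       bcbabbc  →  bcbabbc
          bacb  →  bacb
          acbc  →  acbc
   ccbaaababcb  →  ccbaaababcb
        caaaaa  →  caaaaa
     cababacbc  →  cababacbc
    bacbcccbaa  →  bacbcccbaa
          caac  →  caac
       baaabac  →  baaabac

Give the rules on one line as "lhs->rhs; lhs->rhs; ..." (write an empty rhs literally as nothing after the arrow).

  | bbacbcacbca => cbcacbca => cbabca
  | abcacabbacc => abaabbacc => abaacc
  | babbbccbbca
  | bcbabbc

bba->; cac->a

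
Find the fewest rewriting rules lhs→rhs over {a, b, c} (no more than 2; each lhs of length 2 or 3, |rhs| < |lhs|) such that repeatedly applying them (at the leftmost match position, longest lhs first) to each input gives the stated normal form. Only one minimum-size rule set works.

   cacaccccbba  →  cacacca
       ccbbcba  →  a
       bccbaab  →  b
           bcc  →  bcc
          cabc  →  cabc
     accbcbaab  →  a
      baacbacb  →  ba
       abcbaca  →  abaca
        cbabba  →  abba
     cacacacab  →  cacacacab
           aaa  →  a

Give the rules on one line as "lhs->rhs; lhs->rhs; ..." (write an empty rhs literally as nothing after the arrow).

aa->; cb->

  | cacaccccbba => cacacccba => cacacca
  | ccbbcba => cbcba => cba => a
  | bccbaab => bcaab => bcb => b
  | bcc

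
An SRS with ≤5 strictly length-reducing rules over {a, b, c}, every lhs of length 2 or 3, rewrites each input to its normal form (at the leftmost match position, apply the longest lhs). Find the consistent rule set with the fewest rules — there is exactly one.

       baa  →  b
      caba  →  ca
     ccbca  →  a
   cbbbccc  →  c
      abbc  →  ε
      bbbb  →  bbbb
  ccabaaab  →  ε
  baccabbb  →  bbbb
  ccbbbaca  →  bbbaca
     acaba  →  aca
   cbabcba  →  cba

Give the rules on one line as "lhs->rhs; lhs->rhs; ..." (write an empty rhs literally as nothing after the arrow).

  | baa => b
  | caba => ca
  | ccbca => bca => a
  | cbbbccc => cbbcc => cbc => c

aa->; ab->; bc->; cc->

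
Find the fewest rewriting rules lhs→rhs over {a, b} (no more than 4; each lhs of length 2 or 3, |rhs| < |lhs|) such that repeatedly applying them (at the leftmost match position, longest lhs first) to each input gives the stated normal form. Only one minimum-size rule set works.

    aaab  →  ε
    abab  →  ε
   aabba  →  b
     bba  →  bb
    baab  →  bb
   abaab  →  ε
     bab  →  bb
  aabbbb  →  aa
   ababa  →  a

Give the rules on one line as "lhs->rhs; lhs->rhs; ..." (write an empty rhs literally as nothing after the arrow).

  | aaab => aab => ab => ε
  | abab => ab => ε
  | aabba => abba => ba => b
  | bba => bb

aab->ab; ab->; ba->b; bbb->aa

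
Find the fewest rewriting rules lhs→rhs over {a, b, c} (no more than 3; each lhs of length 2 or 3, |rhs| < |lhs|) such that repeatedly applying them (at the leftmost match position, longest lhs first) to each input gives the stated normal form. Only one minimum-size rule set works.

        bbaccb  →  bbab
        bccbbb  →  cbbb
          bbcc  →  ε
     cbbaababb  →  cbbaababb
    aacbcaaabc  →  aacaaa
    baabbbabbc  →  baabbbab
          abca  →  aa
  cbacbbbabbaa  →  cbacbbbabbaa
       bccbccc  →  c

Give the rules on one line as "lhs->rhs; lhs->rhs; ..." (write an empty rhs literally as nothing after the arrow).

  | bbaccb => bbab
  | bccbbb => cbbb
  | bbcc => bc => ε
  | cbbaababb

bc->; cc->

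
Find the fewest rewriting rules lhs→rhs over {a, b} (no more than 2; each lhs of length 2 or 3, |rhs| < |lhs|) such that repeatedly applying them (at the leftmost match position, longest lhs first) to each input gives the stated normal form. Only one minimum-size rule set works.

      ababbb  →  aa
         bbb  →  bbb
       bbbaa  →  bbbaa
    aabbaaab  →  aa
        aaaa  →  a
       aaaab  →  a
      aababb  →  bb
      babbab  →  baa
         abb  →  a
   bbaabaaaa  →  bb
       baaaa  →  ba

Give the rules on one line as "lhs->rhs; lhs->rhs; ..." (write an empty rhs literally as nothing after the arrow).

  | ababbb => aabbb => aabb => aab => aa
  | bbb
  | bbbaa
  | aabbaaab => aabaaab => aaaaab => aab => aa

aaa->; ab->a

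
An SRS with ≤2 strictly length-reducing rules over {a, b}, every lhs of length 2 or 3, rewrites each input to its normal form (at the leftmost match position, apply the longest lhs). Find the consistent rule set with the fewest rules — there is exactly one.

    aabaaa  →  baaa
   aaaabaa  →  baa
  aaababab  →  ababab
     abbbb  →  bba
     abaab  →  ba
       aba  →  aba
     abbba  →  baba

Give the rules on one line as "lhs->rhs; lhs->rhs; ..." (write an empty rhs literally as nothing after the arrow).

  | aabaaa => baaa
  | aaaabaa => aabaa => baa
  | aaababab => ababab
  | abbbb => babb => bba

aab->b; abb->ba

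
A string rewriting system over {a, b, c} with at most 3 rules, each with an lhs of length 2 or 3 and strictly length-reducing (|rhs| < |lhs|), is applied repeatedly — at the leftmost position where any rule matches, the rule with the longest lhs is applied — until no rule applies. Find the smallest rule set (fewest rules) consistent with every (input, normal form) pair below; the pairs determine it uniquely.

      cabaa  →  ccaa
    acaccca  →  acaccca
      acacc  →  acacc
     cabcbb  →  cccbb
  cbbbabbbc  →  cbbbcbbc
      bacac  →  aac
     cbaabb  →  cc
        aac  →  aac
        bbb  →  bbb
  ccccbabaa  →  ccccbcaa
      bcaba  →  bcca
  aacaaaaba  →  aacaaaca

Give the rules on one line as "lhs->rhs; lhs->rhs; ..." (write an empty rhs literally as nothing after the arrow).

  | cabaa => ccaa
  | acaccca
  | acacc
  | cabcbb => cccbb

ab->c; bac->a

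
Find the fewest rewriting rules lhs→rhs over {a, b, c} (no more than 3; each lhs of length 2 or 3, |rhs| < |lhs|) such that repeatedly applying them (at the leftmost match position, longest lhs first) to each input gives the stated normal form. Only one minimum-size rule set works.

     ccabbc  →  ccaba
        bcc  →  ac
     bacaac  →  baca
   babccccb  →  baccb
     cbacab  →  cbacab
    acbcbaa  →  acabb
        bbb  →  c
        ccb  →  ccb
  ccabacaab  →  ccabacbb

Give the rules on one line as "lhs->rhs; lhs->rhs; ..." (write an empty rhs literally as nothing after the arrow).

  | ccabbc => ccaba
  | bcc => ac
  | bacaac => bacbc => baca
  | babccccb => baacccb => bbcccb => baccb

aa->b; bbb->c; bc->a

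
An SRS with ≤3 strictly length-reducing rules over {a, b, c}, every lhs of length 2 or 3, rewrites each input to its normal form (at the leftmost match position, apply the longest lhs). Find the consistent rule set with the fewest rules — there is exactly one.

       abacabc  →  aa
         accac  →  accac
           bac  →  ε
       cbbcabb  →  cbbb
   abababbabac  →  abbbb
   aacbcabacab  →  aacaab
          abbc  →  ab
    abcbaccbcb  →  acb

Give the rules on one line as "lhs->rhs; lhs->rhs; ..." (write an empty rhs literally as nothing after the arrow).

  | abacabc => abcabc => aabc => aa
  | accac
  | bac => bc => ε
  | cbbcabb => cbabb => cbbb

ba->b; bc->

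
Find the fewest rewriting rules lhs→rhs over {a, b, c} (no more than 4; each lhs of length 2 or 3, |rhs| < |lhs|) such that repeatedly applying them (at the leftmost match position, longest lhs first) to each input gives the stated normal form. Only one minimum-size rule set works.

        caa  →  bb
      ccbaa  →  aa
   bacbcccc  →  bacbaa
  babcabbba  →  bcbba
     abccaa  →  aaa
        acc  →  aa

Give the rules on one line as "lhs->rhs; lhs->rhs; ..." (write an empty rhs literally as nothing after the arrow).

ab->; caa->bb; cc->a

  | caa => bb
  | ccbaa => abaa => aa
  | bacbcccc => bacbacc => bacbaa
  | babcabbba => bcabbba => bcbba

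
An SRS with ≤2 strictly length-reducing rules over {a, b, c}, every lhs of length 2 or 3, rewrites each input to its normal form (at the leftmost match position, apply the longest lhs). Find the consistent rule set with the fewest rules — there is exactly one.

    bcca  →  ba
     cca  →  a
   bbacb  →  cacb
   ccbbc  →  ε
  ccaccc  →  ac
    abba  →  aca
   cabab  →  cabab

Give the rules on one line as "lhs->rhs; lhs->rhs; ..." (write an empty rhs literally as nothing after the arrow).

bb->c; cc->

  | bcca => ba
  | cca => a
  | bbacb => cacb
  | ccbbc => bbc => cc => ε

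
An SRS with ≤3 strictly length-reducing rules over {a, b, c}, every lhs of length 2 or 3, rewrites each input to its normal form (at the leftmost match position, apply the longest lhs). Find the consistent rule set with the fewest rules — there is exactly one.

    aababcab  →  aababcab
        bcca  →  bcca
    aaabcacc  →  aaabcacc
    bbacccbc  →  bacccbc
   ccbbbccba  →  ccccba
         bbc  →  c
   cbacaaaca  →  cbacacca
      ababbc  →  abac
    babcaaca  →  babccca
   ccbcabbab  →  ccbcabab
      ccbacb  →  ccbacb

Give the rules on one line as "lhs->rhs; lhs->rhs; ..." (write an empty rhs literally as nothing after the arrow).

  | aababcab
  | bcca
  | aaabcacc
  | bbacccbc => bacccbc

aac->cc; bb->b; bbc->c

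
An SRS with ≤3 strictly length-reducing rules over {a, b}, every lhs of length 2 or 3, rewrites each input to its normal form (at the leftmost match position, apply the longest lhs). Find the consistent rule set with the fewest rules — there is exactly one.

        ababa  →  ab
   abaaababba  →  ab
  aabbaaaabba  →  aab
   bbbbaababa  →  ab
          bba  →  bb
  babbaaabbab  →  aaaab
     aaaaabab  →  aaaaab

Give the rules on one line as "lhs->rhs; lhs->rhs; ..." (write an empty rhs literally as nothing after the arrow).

abb->ab; ba->b; bbb->a

  | ababa => abba => aba => ab
  | abaaababba => abaababba => abababba => abbabba => ababba => abbba => abba => aba => ab
  | aabbaaaabba => aabaaaabba => aabaaabba => aabaabba => aababba => aabbba => aabba => aaba => aab
  | bbbbaababa => abaababa => abababa => abbaba => ababa => abba => aba => ab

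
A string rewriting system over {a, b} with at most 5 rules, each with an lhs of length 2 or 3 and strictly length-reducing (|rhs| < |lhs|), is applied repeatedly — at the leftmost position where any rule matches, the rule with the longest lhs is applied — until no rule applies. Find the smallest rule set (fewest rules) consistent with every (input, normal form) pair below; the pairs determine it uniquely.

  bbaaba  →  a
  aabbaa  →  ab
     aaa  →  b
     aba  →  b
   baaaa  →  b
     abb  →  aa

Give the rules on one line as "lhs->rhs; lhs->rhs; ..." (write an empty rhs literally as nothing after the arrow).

  | bbaaba => baba => bb => a
  | aabbaa => aaba => ab
  | aaa => b
  | aba => b

aaa->b; aba->b; bb->a; bba->b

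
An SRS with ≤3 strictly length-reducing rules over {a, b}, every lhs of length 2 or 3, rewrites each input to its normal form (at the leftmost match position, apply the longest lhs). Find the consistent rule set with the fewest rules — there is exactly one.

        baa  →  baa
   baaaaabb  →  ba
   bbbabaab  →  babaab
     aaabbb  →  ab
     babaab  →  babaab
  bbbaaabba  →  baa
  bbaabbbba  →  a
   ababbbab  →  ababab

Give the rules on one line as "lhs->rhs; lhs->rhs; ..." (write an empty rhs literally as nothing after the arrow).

  | baa
  | baaaaabb => baaabb => babb => ba
  | bbbabaab => babaab
  | aaabbb => abbb => ab

aaa->a; bb->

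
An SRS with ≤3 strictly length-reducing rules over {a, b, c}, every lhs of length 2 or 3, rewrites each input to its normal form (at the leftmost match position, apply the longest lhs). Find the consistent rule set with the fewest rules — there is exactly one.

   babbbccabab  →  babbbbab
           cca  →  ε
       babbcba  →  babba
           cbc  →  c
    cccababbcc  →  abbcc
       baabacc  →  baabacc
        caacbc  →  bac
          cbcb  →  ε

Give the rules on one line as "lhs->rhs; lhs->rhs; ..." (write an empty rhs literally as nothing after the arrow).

  | babbbccabab => babbbcbbab => babbbbab
  | cca => cb => ε
  | babbcba => babba
  | cbc => c

ca->b; cb->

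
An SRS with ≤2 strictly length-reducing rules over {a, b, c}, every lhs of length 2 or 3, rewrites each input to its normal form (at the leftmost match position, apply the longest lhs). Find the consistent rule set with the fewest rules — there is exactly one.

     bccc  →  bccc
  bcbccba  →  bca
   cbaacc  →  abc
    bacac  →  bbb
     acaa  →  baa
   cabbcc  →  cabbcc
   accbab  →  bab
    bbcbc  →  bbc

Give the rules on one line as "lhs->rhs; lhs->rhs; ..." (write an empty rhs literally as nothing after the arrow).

  | bccc
  | bcbccba => bccba => bca
  | cbaacc => aacc => abc
  | bacac => bbac => bbb

ac->b; cb->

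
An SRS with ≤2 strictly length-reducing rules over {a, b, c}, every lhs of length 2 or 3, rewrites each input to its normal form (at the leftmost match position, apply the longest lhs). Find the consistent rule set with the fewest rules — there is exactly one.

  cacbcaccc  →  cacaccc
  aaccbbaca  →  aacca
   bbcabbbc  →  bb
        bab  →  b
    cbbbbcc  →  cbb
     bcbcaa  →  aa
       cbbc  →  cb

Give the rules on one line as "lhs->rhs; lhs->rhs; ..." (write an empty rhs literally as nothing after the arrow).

  | cacbcaccc => cacaccc
  | aaccbbaca => aaccbca => aacca
  | bbcabbbc => babbbc => bbbc => bb
  | bab => b

ba->; bc->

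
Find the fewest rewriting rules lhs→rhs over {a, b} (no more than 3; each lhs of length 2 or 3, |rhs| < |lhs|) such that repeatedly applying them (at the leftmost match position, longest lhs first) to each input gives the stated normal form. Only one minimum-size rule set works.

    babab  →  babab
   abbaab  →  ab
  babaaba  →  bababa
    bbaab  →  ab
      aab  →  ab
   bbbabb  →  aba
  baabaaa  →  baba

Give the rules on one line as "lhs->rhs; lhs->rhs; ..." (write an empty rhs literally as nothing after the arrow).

aa->a; bb->a

  | babab
  | abbaab => aaaab => aaab => aab => ab
  | babaaba => bababa
  | bbaab => aaab => aab => ab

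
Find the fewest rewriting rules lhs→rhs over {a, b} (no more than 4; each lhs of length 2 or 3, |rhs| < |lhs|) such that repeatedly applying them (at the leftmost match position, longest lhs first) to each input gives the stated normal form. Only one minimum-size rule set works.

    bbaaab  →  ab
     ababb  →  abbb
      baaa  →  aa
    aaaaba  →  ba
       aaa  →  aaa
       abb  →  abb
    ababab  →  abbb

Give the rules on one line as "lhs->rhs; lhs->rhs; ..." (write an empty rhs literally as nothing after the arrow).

  | bbaaab => baab => ab
  | ababb => abbb
  | baaa => aa
  | aaaaba => aaba => ba

aab->b; baa->a; bab->bb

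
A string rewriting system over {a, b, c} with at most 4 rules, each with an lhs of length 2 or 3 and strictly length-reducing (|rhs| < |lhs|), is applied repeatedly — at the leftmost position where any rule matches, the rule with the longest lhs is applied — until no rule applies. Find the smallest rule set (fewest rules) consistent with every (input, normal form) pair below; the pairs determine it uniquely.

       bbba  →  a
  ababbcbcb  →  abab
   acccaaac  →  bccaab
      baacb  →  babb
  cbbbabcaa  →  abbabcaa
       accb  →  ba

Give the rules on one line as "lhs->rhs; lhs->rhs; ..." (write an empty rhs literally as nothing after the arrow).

ac->b; bbb->; cb->a

  | bbba => a
  | ababbcbcb => ababbacb => ababbbb => abab
  | acccaaac => bccaaac => bccaab
  | baacb => babb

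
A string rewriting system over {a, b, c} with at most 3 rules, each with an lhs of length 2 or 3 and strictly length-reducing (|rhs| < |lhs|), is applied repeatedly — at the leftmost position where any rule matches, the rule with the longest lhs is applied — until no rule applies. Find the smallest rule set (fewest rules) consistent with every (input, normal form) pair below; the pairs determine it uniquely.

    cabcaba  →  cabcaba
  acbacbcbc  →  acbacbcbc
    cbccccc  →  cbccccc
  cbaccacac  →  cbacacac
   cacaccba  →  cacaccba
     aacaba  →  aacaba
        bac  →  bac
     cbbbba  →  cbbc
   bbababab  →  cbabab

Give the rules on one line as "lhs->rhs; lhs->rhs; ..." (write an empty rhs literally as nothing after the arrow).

  | cabcaba
  | acbacbcbc
  | cbccccc
  | cbaccacac => cbacacac

bba->c; cca->ca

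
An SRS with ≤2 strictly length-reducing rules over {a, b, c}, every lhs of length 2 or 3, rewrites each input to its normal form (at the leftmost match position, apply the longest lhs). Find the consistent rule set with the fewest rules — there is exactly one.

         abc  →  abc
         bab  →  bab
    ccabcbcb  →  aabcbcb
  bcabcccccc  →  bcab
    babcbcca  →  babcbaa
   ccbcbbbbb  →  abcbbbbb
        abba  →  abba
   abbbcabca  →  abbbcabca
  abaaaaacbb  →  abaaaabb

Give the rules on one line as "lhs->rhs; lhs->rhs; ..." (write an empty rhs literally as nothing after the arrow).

ac->; cc->a

  | abc
  | bab
  | ccabcbcb => aabcbcb
  | bcabcccccc => bcabacccc => bcabccc => bcabac => bcab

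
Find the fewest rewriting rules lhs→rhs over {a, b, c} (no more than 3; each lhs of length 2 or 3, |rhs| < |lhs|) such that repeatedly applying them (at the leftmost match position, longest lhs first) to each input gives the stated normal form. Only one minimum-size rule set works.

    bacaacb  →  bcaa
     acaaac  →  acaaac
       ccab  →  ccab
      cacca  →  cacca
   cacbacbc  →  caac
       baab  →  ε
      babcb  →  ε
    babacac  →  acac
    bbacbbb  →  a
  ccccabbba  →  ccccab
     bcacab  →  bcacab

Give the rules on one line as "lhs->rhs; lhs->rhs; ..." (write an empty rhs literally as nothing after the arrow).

ba->b; bb->; cb->

  | bacaacb => bcaacb => bcaa
  | acaaac
  | ccab
  | cacca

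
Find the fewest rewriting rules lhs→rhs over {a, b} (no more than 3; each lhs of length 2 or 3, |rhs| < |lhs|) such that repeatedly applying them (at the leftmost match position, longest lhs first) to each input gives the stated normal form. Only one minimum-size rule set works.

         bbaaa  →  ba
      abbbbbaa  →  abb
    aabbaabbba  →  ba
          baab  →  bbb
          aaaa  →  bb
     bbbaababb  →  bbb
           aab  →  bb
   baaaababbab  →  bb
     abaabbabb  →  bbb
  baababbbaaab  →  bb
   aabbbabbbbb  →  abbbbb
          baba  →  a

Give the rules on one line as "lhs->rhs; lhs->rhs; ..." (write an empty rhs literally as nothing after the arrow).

  | bbaaa => aaa => ba
  | abbbbbaa => abbbaa => abaa => abb
  | aabbaabbba => bbbaabbba => baabbba => bbbbba => bbba => ba
  | baab => bbb

aa->b; bab->bb; bba->a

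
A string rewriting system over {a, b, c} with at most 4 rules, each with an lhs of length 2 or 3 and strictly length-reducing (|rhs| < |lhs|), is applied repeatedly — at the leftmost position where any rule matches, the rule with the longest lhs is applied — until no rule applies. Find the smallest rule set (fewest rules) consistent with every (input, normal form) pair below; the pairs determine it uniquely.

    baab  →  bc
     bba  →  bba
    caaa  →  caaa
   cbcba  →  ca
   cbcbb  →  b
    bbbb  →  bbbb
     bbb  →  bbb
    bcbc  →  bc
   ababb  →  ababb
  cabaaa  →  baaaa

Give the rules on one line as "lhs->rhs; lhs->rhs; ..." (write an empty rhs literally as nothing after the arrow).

  | baab => bc
  | bba
  | caaa
  | cbcba => cba => ca

aab->c; cab->ba; cb->; cba->ca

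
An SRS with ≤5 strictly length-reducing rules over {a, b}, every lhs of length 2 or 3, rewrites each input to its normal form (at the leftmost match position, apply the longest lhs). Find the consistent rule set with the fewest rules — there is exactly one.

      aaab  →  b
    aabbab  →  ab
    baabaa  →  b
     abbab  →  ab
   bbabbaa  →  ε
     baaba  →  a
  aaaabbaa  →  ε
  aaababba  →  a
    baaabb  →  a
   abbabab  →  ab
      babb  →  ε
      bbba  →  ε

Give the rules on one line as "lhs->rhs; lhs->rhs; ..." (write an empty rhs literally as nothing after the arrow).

  | aaab => bab => b
  | aabbab => abbab => aab => ab
  | baabaa => abaa => aa => b
  | abbab => aab => ab

aa->b; aab->ab; ba->; bb->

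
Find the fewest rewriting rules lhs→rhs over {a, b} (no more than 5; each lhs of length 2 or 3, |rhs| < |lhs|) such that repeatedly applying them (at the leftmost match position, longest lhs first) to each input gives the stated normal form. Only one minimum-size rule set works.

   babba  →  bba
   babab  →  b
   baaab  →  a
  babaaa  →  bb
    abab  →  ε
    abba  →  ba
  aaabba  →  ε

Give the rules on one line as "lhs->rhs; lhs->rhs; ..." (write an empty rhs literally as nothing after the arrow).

  | babba => bba
  | babab => bab => b
  | baaab => bbb => a
  | babaaa => baaa => bb

aa->; aaa->b; ab->; bbb->a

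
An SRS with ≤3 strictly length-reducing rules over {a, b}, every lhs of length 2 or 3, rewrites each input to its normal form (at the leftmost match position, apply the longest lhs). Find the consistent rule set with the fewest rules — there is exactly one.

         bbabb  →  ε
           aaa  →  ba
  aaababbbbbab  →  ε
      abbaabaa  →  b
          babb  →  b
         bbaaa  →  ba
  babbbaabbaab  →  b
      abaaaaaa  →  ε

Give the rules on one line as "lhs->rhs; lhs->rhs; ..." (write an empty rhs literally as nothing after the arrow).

  | bbabb => abb => bb => ε
  | aaa => ba
  | aaababbbbbab => bababbbbbab => bbabbbbbab => abbbbbab => bbbbbab => bbbab => bab => bb => ε
  | abbaabaa => bbaabaa => aabaa => bbaa => aa => b

aa->b; ab->b; bb->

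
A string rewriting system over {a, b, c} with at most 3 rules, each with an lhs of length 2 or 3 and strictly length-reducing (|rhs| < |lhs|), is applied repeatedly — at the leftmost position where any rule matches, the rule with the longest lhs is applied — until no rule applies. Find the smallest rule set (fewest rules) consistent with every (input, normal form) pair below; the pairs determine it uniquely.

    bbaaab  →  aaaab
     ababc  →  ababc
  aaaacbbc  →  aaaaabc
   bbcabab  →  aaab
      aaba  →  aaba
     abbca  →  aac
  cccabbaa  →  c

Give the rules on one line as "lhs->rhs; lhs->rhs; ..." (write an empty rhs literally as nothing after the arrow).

bb->a; ca->c; cb->a

  | bbaaab => aaaab
  | ababc
  | aaaacbbc => aaaaabc
  | bbcabab => acabab => acbab => aaab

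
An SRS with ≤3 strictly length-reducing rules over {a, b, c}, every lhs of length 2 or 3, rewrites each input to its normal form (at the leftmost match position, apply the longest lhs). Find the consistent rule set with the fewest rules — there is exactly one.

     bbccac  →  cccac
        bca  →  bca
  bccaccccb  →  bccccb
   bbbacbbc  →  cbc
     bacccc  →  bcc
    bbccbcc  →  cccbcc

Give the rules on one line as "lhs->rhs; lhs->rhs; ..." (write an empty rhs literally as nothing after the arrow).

acc->; bb->c

  | bbccac => cccac
  | bca
  | bccaccccb => bccccb
  | bbbacbbc => cbacbbc => cbaccc => cbc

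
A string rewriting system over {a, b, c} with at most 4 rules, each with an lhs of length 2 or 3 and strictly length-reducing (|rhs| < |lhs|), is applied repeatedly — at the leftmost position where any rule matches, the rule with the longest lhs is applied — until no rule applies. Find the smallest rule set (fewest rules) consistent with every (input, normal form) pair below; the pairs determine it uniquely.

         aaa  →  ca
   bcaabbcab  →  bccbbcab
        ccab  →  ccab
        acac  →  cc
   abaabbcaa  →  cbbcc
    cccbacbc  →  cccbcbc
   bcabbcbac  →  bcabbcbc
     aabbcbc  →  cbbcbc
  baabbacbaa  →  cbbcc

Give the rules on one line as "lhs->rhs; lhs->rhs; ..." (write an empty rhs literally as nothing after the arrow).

aa->c; ac->c; baa->c

  | aaa => ca
  | bcaabbcab => bccbbcab
  | ccab
  | acac => cac => cc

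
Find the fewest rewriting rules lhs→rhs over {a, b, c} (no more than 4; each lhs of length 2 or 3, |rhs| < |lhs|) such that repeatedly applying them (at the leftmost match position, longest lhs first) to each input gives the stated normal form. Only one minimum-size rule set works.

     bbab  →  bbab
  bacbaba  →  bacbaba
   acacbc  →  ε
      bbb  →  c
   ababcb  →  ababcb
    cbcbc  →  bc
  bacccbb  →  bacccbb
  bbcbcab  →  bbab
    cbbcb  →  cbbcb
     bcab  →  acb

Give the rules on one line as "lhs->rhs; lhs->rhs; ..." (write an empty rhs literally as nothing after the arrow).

aca->; bbb->c; bca->ac; cbc->

  | bbab
  | bacbaba
  | acacbc => cbc => ε
  | bbb => c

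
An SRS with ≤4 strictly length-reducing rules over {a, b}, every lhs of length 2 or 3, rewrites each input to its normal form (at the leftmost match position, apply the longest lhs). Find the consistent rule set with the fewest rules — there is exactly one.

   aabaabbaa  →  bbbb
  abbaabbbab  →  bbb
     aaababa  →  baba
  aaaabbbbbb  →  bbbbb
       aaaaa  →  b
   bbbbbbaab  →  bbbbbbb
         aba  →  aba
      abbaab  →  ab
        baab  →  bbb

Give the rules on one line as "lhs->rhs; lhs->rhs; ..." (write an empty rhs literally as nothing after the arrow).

aa->b; aaa->; abb->aa; bba->bb

  | aabaabbaa => bbaabbaa => bbabbaa => bbbbaa => bbbba => bbbb
  | abbaabbbab => aaaabbbab => abbbab => aabab => bbab => bbb
  | aaababa => baba
  | aaaabbbbbb => abbbbbb => aabbbb => bbbbb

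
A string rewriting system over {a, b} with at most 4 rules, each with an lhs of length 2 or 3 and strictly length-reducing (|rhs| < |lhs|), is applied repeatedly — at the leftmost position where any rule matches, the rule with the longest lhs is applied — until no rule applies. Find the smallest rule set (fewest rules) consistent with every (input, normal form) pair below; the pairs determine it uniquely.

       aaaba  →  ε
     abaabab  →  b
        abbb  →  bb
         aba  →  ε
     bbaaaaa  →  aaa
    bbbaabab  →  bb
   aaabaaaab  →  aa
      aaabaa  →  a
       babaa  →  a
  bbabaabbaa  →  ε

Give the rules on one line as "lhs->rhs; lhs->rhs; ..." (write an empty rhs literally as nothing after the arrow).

ab->; aba->ba; ba->

  | aaaba => aaba => aba => ba => ε
  | abaabab => baabab => abab => bab => b
  | abbb => bb
  | aba => ba => ε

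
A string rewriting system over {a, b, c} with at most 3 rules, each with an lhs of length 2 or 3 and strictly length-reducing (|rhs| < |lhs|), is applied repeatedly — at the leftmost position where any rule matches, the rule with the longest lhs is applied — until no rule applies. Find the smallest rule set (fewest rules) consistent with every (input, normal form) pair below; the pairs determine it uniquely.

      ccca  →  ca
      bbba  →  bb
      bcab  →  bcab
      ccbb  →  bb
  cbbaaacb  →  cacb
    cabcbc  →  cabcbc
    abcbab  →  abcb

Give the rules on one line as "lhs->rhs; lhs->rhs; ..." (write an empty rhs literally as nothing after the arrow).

  | ccca => ca
  | bbba => bb
  | bcab
  | ccbb => bb

ba->; cc->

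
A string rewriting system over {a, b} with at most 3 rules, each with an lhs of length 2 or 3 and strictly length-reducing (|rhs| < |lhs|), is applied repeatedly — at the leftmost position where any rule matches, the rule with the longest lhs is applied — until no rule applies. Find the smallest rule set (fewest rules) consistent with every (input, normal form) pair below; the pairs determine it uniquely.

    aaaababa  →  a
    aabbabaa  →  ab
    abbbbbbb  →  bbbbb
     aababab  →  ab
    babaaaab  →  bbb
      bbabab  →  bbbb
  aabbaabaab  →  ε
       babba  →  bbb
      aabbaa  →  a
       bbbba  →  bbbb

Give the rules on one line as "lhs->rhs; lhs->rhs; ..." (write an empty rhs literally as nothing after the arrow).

aa->a; abb->; ba->b

  | aaaababa => aaababa => aababa => ababa => abba => a
  | aabbabaa => abbabaa => abaa => aba => ab
  | abbbbbbb => bbbbb
  | aababab => ababab => abbab => ab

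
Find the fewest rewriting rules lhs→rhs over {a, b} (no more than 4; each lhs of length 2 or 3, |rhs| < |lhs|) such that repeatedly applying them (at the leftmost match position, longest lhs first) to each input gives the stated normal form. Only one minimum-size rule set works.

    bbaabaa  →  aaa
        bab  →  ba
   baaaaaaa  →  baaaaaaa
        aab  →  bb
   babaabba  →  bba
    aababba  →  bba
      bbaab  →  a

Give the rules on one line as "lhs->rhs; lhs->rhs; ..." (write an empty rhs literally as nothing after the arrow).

aab->bb; ab->a; abb->; bbb->a

  | bbaabaa => bbbbaa => abaa => aaa
  | bab => ba
  | baaaaaaa
  | aab => bb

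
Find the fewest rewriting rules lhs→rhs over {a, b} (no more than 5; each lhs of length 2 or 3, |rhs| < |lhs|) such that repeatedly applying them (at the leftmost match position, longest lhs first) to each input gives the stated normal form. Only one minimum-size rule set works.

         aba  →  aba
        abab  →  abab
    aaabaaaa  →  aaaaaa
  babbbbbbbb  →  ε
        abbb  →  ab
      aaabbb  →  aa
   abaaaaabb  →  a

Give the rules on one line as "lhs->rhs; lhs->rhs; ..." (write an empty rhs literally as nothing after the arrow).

  | aba
  | abab
  | aaabaaaa => abbaaaa => aaaaaa
  | babbbbbbbb => babbbbbb => babbbb => babb => baa => ε

aab->bb; baa->; bb->a; bbb->b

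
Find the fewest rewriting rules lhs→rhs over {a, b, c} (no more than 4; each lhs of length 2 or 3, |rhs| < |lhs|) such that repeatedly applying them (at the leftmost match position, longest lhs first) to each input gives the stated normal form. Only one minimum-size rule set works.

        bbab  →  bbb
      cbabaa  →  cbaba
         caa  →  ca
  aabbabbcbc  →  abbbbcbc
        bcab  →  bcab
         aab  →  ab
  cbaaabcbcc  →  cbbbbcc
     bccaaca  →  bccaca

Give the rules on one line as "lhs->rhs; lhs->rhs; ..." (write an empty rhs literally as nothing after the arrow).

  | bbab => bbb
  | cbabaa => cbaba
  | caa => ca
  | aabbabbcbc => abbabbcbc => abbbbcbc

aa->a; abc->bb; bba->bb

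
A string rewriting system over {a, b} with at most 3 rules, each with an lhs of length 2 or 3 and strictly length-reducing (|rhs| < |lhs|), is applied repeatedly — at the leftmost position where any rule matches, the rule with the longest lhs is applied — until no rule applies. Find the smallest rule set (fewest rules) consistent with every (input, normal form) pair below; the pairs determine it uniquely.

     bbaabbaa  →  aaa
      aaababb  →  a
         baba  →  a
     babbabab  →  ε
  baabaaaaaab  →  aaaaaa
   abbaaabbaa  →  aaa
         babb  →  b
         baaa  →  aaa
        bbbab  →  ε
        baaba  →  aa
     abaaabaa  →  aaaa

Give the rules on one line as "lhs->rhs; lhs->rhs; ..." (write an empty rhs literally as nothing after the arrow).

  | bbaabbaa => aaabbaa => aabaa => aaa
  | aaababb => aaabb => aab => a
  | baba => aba => a
  | babbabab => abbabab => babab => abab => ab => ε

ab->; ba->a; bb->a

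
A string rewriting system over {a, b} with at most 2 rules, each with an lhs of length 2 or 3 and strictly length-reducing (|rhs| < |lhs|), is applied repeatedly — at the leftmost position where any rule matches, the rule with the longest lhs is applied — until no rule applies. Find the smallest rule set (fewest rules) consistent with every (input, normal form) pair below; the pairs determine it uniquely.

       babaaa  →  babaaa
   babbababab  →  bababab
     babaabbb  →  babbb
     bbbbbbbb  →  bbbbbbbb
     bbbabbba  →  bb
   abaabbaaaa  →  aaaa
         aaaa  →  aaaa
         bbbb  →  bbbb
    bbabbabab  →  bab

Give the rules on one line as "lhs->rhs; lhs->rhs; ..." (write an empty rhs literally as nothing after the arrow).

  | babaaa
  | babbababab => bababab
  | babaabbb => babbb
  | bbbbbbbb

aab->; bba->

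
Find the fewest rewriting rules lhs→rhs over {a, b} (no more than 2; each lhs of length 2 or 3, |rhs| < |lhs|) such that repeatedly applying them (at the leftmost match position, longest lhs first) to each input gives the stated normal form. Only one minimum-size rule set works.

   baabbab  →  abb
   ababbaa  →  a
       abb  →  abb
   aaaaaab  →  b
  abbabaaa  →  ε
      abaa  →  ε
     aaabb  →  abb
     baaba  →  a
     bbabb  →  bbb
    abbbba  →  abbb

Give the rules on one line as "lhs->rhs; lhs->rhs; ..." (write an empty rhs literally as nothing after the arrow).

aa->; ba->

  | baabbab => abbab => abb
  | ababbaa => abbaa => aba => a
  | abb
  | aaaaaab => aaaab => aab => b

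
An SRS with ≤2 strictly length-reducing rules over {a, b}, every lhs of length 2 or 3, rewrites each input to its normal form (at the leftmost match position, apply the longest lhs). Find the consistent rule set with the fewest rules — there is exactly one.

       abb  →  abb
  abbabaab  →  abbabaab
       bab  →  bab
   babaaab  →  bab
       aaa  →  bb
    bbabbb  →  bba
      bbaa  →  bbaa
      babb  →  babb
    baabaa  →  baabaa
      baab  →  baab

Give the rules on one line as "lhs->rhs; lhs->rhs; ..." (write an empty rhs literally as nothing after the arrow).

  | abb
  | abbabaab
  | bab
  | babaaab => babbbb => bab

aaa->bb; bbb->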